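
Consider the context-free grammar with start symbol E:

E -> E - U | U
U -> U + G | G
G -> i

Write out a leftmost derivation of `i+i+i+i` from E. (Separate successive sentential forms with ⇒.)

E ⇒ U   [E -> U]
U ⇒ U+G   [U -> U + G]
U+G ⇒ U+G+G   [U -> U + G]
U+G+G ⇒ U+G+G+G   [U -> U + G]
U+G+G+G ⇒ G+G+G+G   [U -> G]
G+G+G+G ⇒ i+G+G+G   [G -> i]
i+G+G+G ⇒ i+i+G+G   [G -> i]
i+i+G+G ⇒ i+i+i+G   [G -> i]
i+i+i+G ⇒ i+i+i+i   [G -> i]

E⇒U⇒U+G⇒U+G+G⇒U+G+G+G⇒G+G+G+G⇒i+G+G+G⇒i+i+G+G⇒i+i+i+G⇒i+i+i+i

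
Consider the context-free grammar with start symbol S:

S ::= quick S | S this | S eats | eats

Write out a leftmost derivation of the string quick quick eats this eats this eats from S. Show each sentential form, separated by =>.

S => quick S => quick S eats => quick S this eats => quick quick S this eats => quick quick S eats this eats => quick quick S this eats this eats => quick quick eats this eats this eats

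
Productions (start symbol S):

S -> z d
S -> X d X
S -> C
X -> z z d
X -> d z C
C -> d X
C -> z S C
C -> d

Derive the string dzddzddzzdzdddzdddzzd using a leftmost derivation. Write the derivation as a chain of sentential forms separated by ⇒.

S ⇒ XdX ⇒ dzCdX ⇒ dzdXdX ⇒ dzddzCdX ⇒ dzddzdXdX ⇒ dzddzddzCdX ⇒ dzddzddzzSCdX ⇒ dzddzddzzXdXCdX ⇒ dzddzddzzdzCdXCdX ⇒ dzddzddzzdzddXCdX ⇒ dzddzddzzdzdddzCCdX ⇒ dzddzddzzdzdddzdCdX ⇒ dzddzddzzdzdddzdddX ⇒ dzddzddzzdzdddzdddzzd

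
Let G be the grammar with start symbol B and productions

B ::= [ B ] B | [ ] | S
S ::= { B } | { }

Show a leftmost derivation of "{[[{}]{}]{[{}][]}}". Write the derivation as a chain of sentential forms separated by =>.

B => S   [B ::= S]
S => {B}   [S ::= { B }]
{B} => {[B]B}   [B ::= [ B ] B]
{[B]B} => {[[B]B]B}   [B ::= [ B ] B]
{[[B]B]B} => {[[S]B]B}   [B ::= S]
{[[S]B]B} => {[[{}]B]B}   [S ::= { }]
{[[{}]B]B} => {[[{}]S]B}   [B ::= S]
{[[{}]S]B} => {[[{}]{}]B}   [S ::= { }]
{[[{}]{}]B} => {[[{}]{}]S}   [B ::= S]
{[[{}]{}]S} => {[[{}]{}]{B}}   [S ::= { B }]
{[[{}]{}]{B}} => {[[{}]{}]{[B]B}}   [B ::= [ B ] B]
{[[{}]{}]{[B]B}} => {[[{}]{}]{[S]B}}   [B ::= S]
{[[{}]{}]{[S]B}} => {[[{}]{}]{[{}]B}}   [S ::= { }]
{[[{}]{}]{[{}]B}} => {[[{}]{}]{[{}][]}}   [B ::= [ ]]

B => S => {B} => {[B]B} => {[[B]B]B} => {[[S]B]B} => {[[{}]B]B} => {[[{}]S]B} => {[[{}]{}]B} => {[[{}]{}]S} => {[[{}]{}]{B}} => {[[{}]{}]{[B]B}} => {[[{}]{}]{[S]B}} => {[[{}]{}]{[{}]B}} => {[[{}]{}]{[{}][]}}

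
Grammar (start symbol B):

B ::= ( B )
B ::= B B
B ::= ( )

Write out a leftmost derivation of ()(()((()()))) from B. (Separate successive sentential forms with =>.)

B => BB => ()B => ()(B) => ()(BB) => ()(()B) => ()(()(B)) => ()(()((B))) => ()(()((BB))) => ()(()((()B))) => ()(()((()())))

B => BB   [B ::= B B]
BB => ()B   [B ::= ( )]
()B => ()(B)   [B ::= ( B )]
()(B) => ()(BB)   [B ::= B B]
()(BB) => ()(()B)   [B ::= ( )]
()(()B) => ()(()(B))   [B ::= ( B )]
()(()(B)) => ()(()((B)))   [B ::= ( B )]
()(()((B))) => ()(()((BB)))   [B ::= B B]
()(()((BB))) => ()(()((()B)))   [B ::= ( )]
()(()((()B))) => ()(()((()())))   [B ::= ( )]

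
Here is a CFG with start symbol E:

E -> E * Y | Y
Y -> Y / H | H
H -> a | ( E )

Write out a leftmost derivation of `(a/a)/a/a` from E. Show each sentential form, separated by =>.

E => Y   [E -> Y]
Y => Y/H   [Y -> Y / H]
Y/H => Y/H/H   [Y -> Y / H]
Y/H/H => H/H/H   [Y -> H]
H/H/H => (E)/H/H   [H -> ( E )]
(E)/H/H => (Y)/H/H   [E -> Y]
(Y)/H/H => (Y/H)/H/H   [Y -> Y / H]
(Y/H)/H/H => (H/H)/H/H   [Y -> H]
(H/H)/H/H => (a/H)/H/H   [H -> a]
(a/H)/H/H => (a/a)/H/H   [H -> a]
(a/a)/H/H => (a/a)/a/H   [H -> a]
(a/a)/a/H => (a/a)/a/a   [H -> a]

E => Y => Y/H => Y/H/H => H/H/H => (E)/H/H => (Y)/H/H => (Y/H)/H/H => (H/H)/H/H => (a/H)/H/H => (a/a)/H/H => (a/a)/a/H => (a/a)/a/a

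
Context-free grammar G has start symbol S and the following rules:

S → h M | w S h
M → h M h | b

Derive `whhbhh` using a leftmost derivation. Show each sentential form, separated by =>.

S => wSh => whMh => whhMhh => whhbhh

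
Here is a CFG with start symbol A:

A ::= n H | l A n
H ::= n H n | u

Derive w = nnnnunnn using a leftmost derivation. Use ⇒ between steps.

A ⇒ nH ⇒ nnHn ⇒ nnnHnn ⇒ nnnnHnnn ⇒ nnnnunnn

A ⇒ nH   [A ::= n H]
nH ⇒ nnHn   [H ::= n H n]
nnHn ⇒ nnnHnn   [H ::= n H n]
nnnHnn ⇒ nnnnHnnn   [H ::= n H n]
nnnnHnnn ⇒ nnnnunnn   [H ::= u]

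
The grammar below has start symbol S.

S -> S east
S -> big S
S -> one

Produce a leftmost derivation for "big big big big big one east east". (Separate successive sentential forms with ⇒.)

S ⇒ S east ⇒ big S east ⇒ big big S east ⇒ big big big S east ⇒ big big big big S east ⇒ big big big big S east east ⇒ big big big big big S east east ⇒ big big big big big one east east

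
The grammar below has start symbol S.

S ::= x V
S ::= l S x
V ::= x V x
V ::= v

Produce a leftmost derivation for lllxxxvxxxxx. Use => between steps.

S=>lSx=>llSxx=>lllSxxx=>lllxVxxx=>lllxxVxxxx=>lllxxxVxxxxx=>lllxxxvxxxxx

S => lSx   [S ::= l S x]
lSx => llSxx   [S ::= l S x]
llSxx => lllSxxx   [S ::= l S x]
lllSxxx => lllxVxxx   [S ::= x V]
lllxVxxx => lllxxVxxxx   [V ::= x V x]
lllxxVxxxx => lllxxxVxxxxx   [V ::= x V x]
lllxxxVxxxxx => lllxxxvxxxxx   [V ::= v]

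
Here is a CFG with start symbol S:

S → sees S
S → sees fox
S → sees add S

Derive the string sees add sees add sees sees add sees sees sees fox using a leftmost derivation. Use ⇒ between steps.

S ⇒ sees add S ⇒ sees add sees add S ⇒ sees add sees add sees S ⇒ sees add sees add sees sees add S ⇒ sees add sees add sees sees add sees S ⇒ sees add sees add sees sees add sees sees S ⇒ sees add sees add sees sees add sees sees sees fox

S ⇒ sees add S   [S → sees add S]
sees add S ⇒ sees add sees add S   [S → sees add S]
sees add sees add S ⇒ sees add sees add sees S   [S → sees S]
sees add sees add sees S ⇒ sees add sees add sees sees add S   [S → sees add S]
sees add sees add sees sees add S ⇒ sees add sees add sees sees add sees S   [S → sees S]
sees add sees add sees sees add sees S ⇒ sees add sees add sees sees add sees sees S   [S → sees S]
sees add sees add sees sees add sees sees S ⇒ sees add sees add sees sees add sees sees sees fox   [S → sees fox]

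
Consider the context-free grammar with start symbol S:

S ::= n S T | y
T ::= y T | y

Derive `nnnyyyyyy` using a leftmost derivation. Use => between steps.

S=>nST=>nnSTT=>nnnSTTT=>nnnyTTT=>nnnyyTTT=>nnnyyyTTT=>nnnyyyyTT=>nnnyyyyyT=>nnnyyyyyy

S => nST   [S ::= n S T]
nST => nnSTT   [S ::= n S T]
nnSTT => nnnSTTT   [S ::= n S T]
nnnSTTT => nnnyTTT   [S ::= y]
nnnyTTT => nnnyyTTT   [T ::= y T]
nnnyyTTT => nnnyyyTTT   [T ::= y T]
nnnyyyTTT => nnnyyyyTT   [T ::= y]
nnnyyyyTT => nnnyyyyyT   [T ::= y]
nnnyyyyyT => nnnyyyyyy   [T ::= y]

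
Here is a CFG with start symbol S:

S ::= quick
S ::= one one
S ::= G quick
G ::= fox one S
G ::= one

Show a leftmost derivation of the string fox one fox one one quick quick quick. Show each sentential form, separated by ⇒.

S ⇒ G quick   [S ::= G quick]
G quick ⇒ fox one S quick   [G ::= fox one S]
fox one S quick ⇒ fox one G quick quick   [S ::= G quick]
fox one G quick quick ⇒ fox one fox one S quick quick   [G ::= fox one S]
fox one fox one S quick quick ⇒ fox one fox one G quick quick quick   [S ::= G quick]
fox one fox one G quick quick quick ⇒ fox one fox one one quick quick quick   [G ::= one]

S ⇒ G quick ⇒ fox one S quick ⇒ fox one G quick quick ⇒ fox one fox one S quick quick ⇒ fox one fox one G quick quick quick ⇒ fox one fox one one quick quick quick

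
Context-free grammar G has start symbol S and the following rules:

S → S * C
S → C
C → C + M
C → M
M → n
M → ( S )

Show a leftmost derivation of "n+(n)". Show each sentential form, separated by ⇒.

S ⇒ C ⇒ C+M ⇒ M+M ⇒ n+M ⇒ n+(S) ⇒ n+(C) ⇒ n+(M) ⇒ n+(n)

S ⇒ C   [S → C]
C ⇒ C+M   [C → C + M]
C+M ⇒ M+M   [C → M]
M+M ⇒ n+M   [M → n]
n+M ⇒ n+(S)   [M → ( S )]
n+(S) ⇒ n+(C)   [S → C]
n+(C) ⇒ n+(M)   [C → M]
n+(M) ⇒ n+(n)   [M → n]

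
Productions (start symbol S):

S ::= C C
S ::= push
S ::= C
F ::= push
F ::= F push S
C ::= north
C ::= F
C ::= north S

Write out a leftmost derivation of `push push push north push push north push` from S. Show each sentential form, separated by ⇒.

S ⇒ C C   [S ::= C C]
C C ⇒ F C   [C ::= F]
F C ⇒ push C   [F ::= push]
push C ⇒ push F   [C ::= F]
push F ⇒ push F push S   [F ::= F push S]
push F push S ⇒ push push push S   [F ::= push]
push push push S ⇒ push push push C C   [S ::= C C]
push push push C C ⇒ push push push north C   [C ::= north]
push push push north C ⇒ push push push north F   [C ::= F]
push push push north F ⇒ push push push north F push S   [F ::= F push S]
push push push north F push S ⇒ push push push north push push S   [F ::= push]
push push push north push push S ⇒ push push push north push push C   [S ::= C]
push push push north push push C ⇒ push push push north push push north S   [C ::= north S]
push push push north push push north S ⇒ push push push north push push north push   [S ::= push]

S ⇒ C C ⇒ F C ⇒ push C ⇒ push F ⇒ push F push S ⇒ push push push S ⇒ push push push C C ⇒ push push push north C ⇒ push push push north F ⇒ push push push north F push S ⇒ push push push north push push S ⇒ push push push north push push C ⇒ push push push north push push north S ⇒ push push push north push push north push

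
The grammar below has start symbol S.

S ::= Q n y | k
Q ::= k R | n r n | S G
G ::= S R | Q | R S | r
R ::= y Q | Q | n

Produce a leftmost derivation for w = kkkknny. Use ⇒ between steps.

S ⇒ Qny   [S ::= Q n y]
Qny ⇒ kRny   [Q ::= k R]
kRny ⇒ kQny   [R ::= Q]
kQny ⇒ kSGny   [Q ::= S G]
kSGny ⇒ kkGny   [S ::= k]
kkGny ⇒ kkSRny   [G ::= S R]
kkSRny ⇒ kkkRny   [S ::= k]
kkkRny ⇒ kkkQny   [R ::= Q]
kkkQny ⇒ kkkkRny   [Q ::= k R]
kkkkRny ⇒ kkkknny   [R ::= n]

S ⇒ Qny ⇒ kRny ⇒ kQny ⇒ kSGny ⇒ kkGny ⇒ kkSRny ⇒ kkkRny ⇒ kkkQny ⇒ kkkkRny ⇒ kkkknny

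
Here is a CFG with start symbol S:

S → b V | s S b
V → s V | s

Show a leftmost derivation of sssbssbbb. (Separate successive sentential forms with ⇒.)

S ⇒ sSb ⇒ ssSbb ⇒ sssSbbb ⇒ sssbVbbb ⇒ sssbsVbbb ⇒ sssbssbbb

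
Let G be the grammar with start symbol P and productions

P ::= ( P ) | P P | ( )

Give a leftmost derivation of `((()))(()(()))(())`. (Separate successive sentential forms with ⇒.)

P ⇒ PP ⇒ (P)P ⇒ ((P))P ⇒ ((()))P ⇒ ((()))PP ⇒ ((()))(P)P ⇒ ((()))(PP)P ⇒ ((()))(()P)P ⇒ ((()))(()(P))P ⇒ ((()))(()(()))P ⇒ ((()))(()(()))(P) ⇒ ((()))(()(()))(())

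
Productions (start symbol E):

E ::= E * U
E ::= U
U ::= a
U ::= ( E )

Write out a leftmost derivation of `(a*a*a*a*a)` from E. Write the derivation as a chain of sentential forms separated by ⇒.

E ⇒ U ⇒ (E) ⇒ (E*U) ⇒ (E*U*U) ⇒ (E*U*U*U) ⇒ (E*U*U*U*U) ⇒ (U*U*U*U*U) ⇒ (a*U*U*U*U) ⇒ (a*a*U*U*U) ⇒ (a*a*a*U*U) ⇒ (a*a*a*a*U) ⇒ (a*a*a*a*a)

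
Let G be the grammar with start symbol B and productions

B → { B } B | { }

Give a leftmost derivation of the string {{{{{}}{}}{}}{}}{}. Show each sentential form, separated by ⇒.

B ⇒ {B}B ⇒ {{B}B}B ⇒ {{{B}B}B}B ⇒ {{{{B}B}B}B}B ⇒ {{{{{}}B}B}B}B ⇒ {{{{{}}{}}B}B}B ⇒ {{{{{}}{}}{}}B}B ⇒ {{{{{}}{}}{}}{}}B ⇒ {{{{{}}{}}{}}{}}{}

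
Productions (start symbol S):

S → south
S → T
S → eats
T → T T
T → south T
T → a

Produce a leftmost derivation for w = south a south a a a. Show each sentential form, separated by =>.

S => T => south T => south T T => south a T => south a south T => south a south T T => south a south T T T => south a south a T T => south a south a a T => south a south a a a

S => T   [S → T]
T => south T   [T → south T]
south T => south T T   [T → T T]
south T T => south a T   [T → a]
south a T => south a south T   [T → south T]
south a south T => south a south T T   [T → T T]
south a south T T => south a south T T T   [T → T T]
south a south T T T => south a south a T T   [T → a]
south a south a T T => south a south a a T   [T → a]
south a south a a T => south a south a a a   [T → a]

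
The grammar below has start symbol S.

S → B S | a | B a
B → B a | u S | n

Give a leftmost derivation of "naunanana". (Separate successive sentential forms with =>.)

S => BS => BaS => naS => naBS => nauSS => nauBaS => naunaS => naunaBS => naunaBaS => naunanaS => naunanaBa => naunanana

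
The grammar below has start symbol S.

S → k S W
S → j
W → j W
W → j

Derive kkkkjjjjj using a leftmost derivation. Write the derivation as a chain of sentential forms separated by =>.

S => kSW => kkSWW => kkkSWWW => kkkkSWWWW => kkkkjWWWW => kkkkjjWWW => kkkkjjjWW => kkkkjjjjW => kkkkjjjjj

S => kSW   [S → k S W]
kSW => kkSWW   [S → k S W]
kkSWW => kkkSWWW   [S → k S W]
kkkSWWW => kkkkSWWWW   [S → k S W]
kkkkSWWWW => kkkkjWWWW   [S → j]
kkkkjWWWW => kkkkjjWWW   [W → j]
kkkkjjWWW => kkkkjjjWW   [W → j]
kkkkjjjWW => kkkkjjjjW   [W → j]
kkkkjjjjW => kkkkjjjjj   [W → j]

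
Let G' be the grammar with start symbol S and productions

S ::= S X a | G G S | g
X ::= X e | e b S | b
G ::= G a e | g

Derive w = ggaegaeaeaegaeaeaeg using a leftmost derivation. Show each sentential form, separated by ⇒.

S⇒GGS⇒gGS⇒gGaeS⇒ggaeS⇒ggaeGGS⇒ggaeGaeGS⇒ggaeGaeaeGS⇒ggaeGaeaeaeGS⇒ggaegaeaeaeGS⇒ggaegaeaeaeGaeS⇒ggaegaeaeaeGaeaeS⇒ggaegaeaeaeGaeaeaeS⇒ggaegaeaeaegaeaeaeS⇒ggaegaeaeaegaeaeaeg

S ⇒ GGS   [S ::= G G S]
GGS ⇒ gGS   [G ::= g]
gGS ⇒ gGaeS   [G ::= G a e]
gGaeS ⇒ ggaeS   [G ::= g]
ggaeS ⇒ ggaeGGS   [S ::= G G S]
ggaeGGS ⇒ ggaeGaeGS   [G ::= G a e]
ggaeGaeGS ⇒ ggaeGaeaeGS   [G ::= G a e]
ggaeGaeaeGS ⇒ ggaeGaeaeaeGS   [G ::= G a e]
ggaeGaeaeaeGS ⇒ ggaegaeaeaeGS   [G ::= g]
ggaegaeaeaeGS ⇒ ggaegaeaeaeGaeS   [G ::= G a e]
ggaegaeaeaeGaeS ⇒ ggaegaeaeaeGaeaeS   [G ::= G a e]
ggaegaeaeaeGaeaeS ⇒ ggaegaeaeaeGaeaeaeS   [G ::= G a e]
ggaegaeaeaeGaeaeaeS ⇒ ggaegaeaeaegaeaeaeS   [G ::= g]
ggaegaeaeaegaeaeaeS ⇒ ggaegaeaeaegaeaeaeg   [S ::= g]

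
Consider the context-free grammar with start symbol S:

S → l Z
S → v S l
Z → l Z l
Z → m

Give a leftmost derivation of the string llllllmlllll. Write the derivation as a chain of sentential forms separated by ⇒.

S ⇒ lZ   [S → l Z]
lZ ⇒ llZl   [Z → l Z l]
llZl ⇒ lllZll   [Z → l Z l]
lllZll ⇒ llllZlll   [Z → l Z l]
llllZlll ⇒ lllllZllll   [Z → l Z l]
lllllZllll ⇒ llllllZlllll   [Z → l Z l]
llllllZlllll ⇒ llllllmlllll   [Z → m]

S⇒lZ⇒llZl⇒lllZll⇒llllZlll⇒lllllZllll⇒llllllZlllll⇒llllllmlllll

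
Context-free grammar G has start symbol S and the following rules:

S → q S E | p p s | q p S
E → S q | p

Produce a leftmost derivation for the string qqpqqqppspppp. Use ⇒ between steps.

S⇒qSE⇒qqpSE⇒qqpqSEE⇒qqpqqSEEE⇒qqpqqqSEEEE⇒qqpqqqppsEEEE⇒qqpqqqppspEEE⇒qqpqqqppsppEE⇒qqpqqqppspppE⇒qqpqqqppspppp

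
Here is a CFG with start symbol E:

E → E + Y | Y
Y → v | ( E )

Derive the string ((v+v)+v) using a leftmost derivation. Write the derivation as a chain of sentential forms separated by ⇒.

E ⇒ Y ⇒ (E) ⇒ (E+Y) ⇒ (Y+Y) ⇒ ((E)+Y) ⇒ ((E+Y)+Y) ⇒ ((Y+Y)+Y) ⇒ ((v+Y)+Y) ⇒ ((v+v)+Y) ⇒ ((v+v)+v)

E ⇒ Y   [E → Y]
Y ⇒ (E)   [Y → ( E )]
(E) ⇒ (E+Y)   [E → E + Y]
(E+Y) ⇒ (Y+Y)   [E → Y]
(Y+Y) ⇒ ((E)+Y)   [Y → ( E )]
((E)+Y) ⇒ ((E+Y)+Y)   [E → E + Y]
((E+Y)+Y) ⇒ ((Y+Y)+Y)   [E → Y]
((Y+Y)+Y) ⇒ ((v+Y)+Y)   [Y → v]
((v+Y)+Y) ⇒ ((v+v)+Y)   [Y → v]
((v+v)+Y) ⇒ ((v+v)+v)   [Y → v]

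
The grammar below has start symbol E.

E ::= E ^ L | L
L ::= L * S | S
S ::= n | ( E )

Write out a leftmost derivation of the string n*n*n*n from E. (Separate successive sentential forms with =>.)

E => L => L*S => L*S*S => L*S*S*S => S*S*S*S => n*S*S*S => n*n*S*S => n*n*n*S => n*n*n*n

E => L   [E ::= L]
L => L*S   [L ::= L * S]
L*S => L*S*S   [L ::= L * S]
L*S*S => L*S*S*S   [L ::= L * S]
L*S*S*S => S*S*S*S   [L ::= S]
S*S*S*S => n*S*S*S   [S ::= n]
n*S*S*S => n*n*S*S   [S ::= n]
n*n*S*S => n*n*n*S   [S ::= n]
n*n*n*S => n*n*n*n   [S ::= n]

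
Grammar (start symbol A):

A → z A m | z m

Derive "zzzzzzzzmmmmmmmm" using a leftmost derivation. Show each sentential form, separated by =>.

A => zAm   [A → z A m]
zAm => zzAmm   [A → z A m]
zzAmm => zzzAmmm   [A → z A m]
zzzAmmm => zzzzAmmmm   [A → z A m]
zzzzAmmmm => zzzzzAmmmmm   [A → z A m]
zzzzzAmmmmm => zzzzzzAmmmmmm   [A → z A m]
zzzzzzAmmmmmm => zzzzzzzAmmmmmmm   [A → z A m]
zzzzzzzAmmmmmmm => zzzzzzzzmmmmmmmm   [A → z m]

A => zAm => zzAmm => zzzAmmm => zzzzAmmmm => zzzzzAmmmmm => zzzzzzAmmmmmm => zzzzzzzAmmmmmmm => zzzzzzzzmmmmmmmm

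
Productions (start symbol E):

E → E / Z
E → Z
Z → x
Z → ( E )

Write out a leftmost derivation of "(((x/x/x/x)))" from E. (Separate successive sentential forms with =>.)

E => Z => (E) => (Z) => ((E)) => ((Z)) => (((E))) => (((E/Z))) => (((E/Z/Z))) => (((E/Z/Z/Z))) => (((Z/Z/Z/Z))) => (((x/Z/Z/Z))) => (((x/x/Z/Z))) => (((x/x/x/Z))) => (((x/x/x/x)))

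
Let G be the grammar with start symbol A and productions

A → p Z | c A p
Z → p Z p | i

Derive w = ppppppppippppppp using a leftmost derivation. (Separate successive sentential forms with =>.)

A=>pZ=>ppZp=>pppZpp=>ppppZppp=>pppppZpppp=>ppppppZppppp=>pppppppZpppppp=>ppppppppZppppppp=>ppppppppippppppp

A => pZ   [A → p Z]
pZ => ppZp   [Z → p Z p]
ppZp => pppZpp   [Z → p Z p]
pppZpp => ppppZppp   [Z → p Z p]
ppppZppp => pppppZpppp   [Z → p Z p]
pppppZpppp => ppppppZppppp   [Z → p Z p]
ppppppZppppp => pppppppZpppppp   [Z → p Z p]
pppppppZpppppp => ppppppppZppppppp   [Z → p Z p]
ppppppppZppppppp => ppppppppippppppp   [Z → i]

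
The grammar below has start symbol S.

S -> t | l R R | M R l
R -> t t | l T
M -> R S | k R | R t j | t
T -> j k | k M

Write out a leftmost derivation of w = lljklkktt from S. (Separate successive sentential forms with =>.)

S => lRR   [S -> l R R]
lRR => llTR   [R -> l T]
llTR => lljkR   [T -> j k]
lljkR => lljklT   [R -> l T]
lljklT => lljklkM   [T -> k M]
lljklkM => lljklkkR   [M -> k R]
lljklkkR => lljklkktt   [R -> t t]

S => lRR => llTR => lljkR => lljklT => lljklkM => lljklkkR => lljklkktt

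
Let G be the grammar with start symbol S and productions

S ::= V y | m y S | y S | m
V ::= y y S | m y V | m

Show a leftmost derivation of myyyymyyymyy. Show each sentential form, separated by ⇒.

S ⇒ myS ⇒ myyS ⇒ myyyS ⇒ myyyyS ⇒ myyyyVy ⇒ myyyymyVy ⇒ myyyymyyySy ⇒ myyyymyyyVyy ⇒ myyyymyyymyy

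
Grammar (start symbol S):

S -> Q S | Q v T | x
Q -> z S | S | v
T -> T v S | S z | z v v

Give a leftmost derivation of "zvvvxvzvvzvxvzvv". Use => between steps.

S => QvT => zSvT => zQvTvT => zvvTvT => zvvTvSvT => zvvSzvSvT => zvvQvTzvSvT => zvvSvTzvSvT => zvvQSvTzvSvT => zvvvSvTzvSvT => zvvvxvTzvSvT => zvvvxvzvvzvSvT => zvvvxvzvvzvxvT => zvvvxvzvvzvxvzvv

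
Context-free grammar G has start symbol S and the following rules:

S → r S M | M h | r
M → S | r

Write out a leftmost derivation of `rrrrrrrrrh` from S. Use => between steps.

S => rSM   [S → r S M]
rSM => rrSMM   [S → r S M]
rrSMM => rrrMM   [S → r]
rrrMM => rrrrM   [M → r]
rrrrM => rrrrS   [M → S]
rrrrS => rrrrMh   [S → M h]
rrrrMh => rrrrSh   [M → S]
rrrrSh => rrrrrSMh   [S → r S M]
rrrrrSMh => rrrrrrSMMh   [S → r S M]
rrrrrrSMMh => rrrrrrrMMh   [S → r]
rrrrrrrMMh => rrrrrrrrMh   [M → r]
rrrrrrrrMh => rrrrrrrrrh   [M → r]

S => rSM => rrSMM => rrrMM => rrrrM => rrrrS => rrrrMh => rrrrSh => rrrrrSMh => rrrrrrSMMh => rrrrrrrMMh => rrrrrrrrMh => rrrrrrrrrh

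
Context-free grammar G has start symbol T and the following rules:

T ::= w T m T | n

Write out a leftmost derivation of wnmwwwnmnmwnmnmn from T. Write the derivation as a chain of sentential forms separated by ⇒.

T ⇒ wTmT   [T ::= w T m T]
wTmT ⇒ wnmT   [T ::= n]
wnmT ⇒ wnmwTmT   [T ::= w T m T]
wnmwTmT ⇒ wnmwwTmTmT   [T ::= w T m T]
wnmwwTmTmT ⇒ wnmwwwTmTmTmT   [T ::= w T m T]
wnmwwwTmTmTmT ⇒ wnmwwwnmTmTmT   [T ::= n]
wnmwwwnmTmTmT ⇒ wnmwwwnmnmTmT   [T ::= n]
wnmwwwnmnmTmT ⇒ wnmwwwnmnmwTmTmT   [T ::= w T m T]
wnmwwwnmnmwTmTmT ⇒ wnmwwwnmnmwnmTmT   [T ::= n]
wnmwwwnmnmwnmTmT ⇒ wnmwwwnmnmwnmnmT   [T ::= n]
wnmwwwnmnmwnmnmT ⇒ wnmwwwnmnmwnmnmn   [T ::= n]

T ⇒ wTmT ⇒ wnmT ⇒ wnmwTmT ⇒ wnmwwTmTmT ⇒ wnmwwwTmTmTmT ⇒ wnmwwwnmTmTmT ⇒ wnmwwwnmnmTmT ⇒ wnmwwwnmnmwTmTmT ⇒ wnmwwwnmnmwnmTmT ⇒ wnmwwwnmnmwnmnmT ⇒ wnmwwwnmnmwnmnmn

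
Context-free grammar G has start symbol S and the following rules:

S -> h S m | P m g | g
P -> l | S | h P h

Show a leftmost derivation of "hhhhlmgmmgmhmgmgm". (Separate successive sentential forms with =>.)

S => hSm => hPmgm => hSmgm => hPmgmgm => hhPhmgmgm => hhShmgmgm => hhhSmhmgmgm => hhhPmgmhmgmgm => hhhSmgmhmgmgm => hhhhSmmgmhmgmgm => hhhhPmgmmgmhmgmgm => hhhhlmgmmgmhmgmgm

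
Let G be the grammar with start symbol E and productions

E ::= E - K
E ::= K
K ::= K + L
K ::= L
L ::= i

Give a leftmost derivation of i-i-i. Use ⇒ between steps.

E ⇒ E-K   [E ::= E - K]
E-K ⇒ E-K-K   [E ::= E - K]
E-K-K ⇒ K-K-K   [E ::= K]
K-K-K ⇒ L-K-K   [K ::= L]
L-K-K ⇒ i-K-K   [L ::= i]
i-K-K ⇒ i-L-K   [K ::= L]
i-L-K ⇒ i-i-K   [L ::= i]
i-i-K ⇒ i-i-L   [K ::= L]
i-i-L ⇒ i-i-i   [L ::= i]

E ⇒ E-K ⇒ E-K-K ⇒ K-K-K ⇒ L-K-K ⇒ i-K-K ⇒ i-L-K ⇒ i-i-K ⇒ i-i-L ⇒ i-i-i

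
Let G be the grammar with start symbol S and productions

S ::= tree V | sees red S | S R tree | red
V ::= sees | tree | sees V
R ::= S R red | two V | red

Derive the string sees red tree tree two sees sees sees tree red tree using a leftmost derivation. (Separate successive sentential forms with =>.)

S => sees red S   [S ::= sees red S]
sees red S => sees red S R tree   [S ::= S R tree]
sees red S R tree => sees red S R tree R tree   [S ::= S R tree]
sees red S R tree R tree => sees red tree V R tree R tree   [S ::= tree V]
sees red tree V R tree R tree => sees red tree tree R tree R tree   [V ::= tree]
sees red tree tree R tree R tree => sees red tree tree two V tree R tree   [R ::= two V]
sees red tree tree two V tree R tree => sees red tree tree two sees V tree R tree   [V ::= sees V]
sees red tree tree two sees V tree R tree => sees red tree tree two sees sees V tree R tree   [V ::= sees V]
sees red tree tree two sees sees V tree R tree => sees red tree tree two sees sees sees tree R tree   [V ::= sees]
sees red tree tree two sees sees sees tree R tree => sees red tree tree two sees sees sees tree red tree   [R ::= red]

S => sees red S => sees red S R tree => sees red S R tree R tree => sees red tree V R tree R tree => sees red tree tree R tree R tree => sees red tree tree two V tree R tree => sees red tree tree two sees V tree R tree => sees red tree tree two sees sees V tree R tree => sees red tree tree two sees sees sees tree R tree => sees red tree tree two sees sees sees tree red tree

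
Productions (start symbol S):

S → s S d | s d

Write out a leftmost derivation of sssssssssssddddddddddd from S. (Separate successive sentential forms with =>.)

S=>sSd=>ssSdd=>sssSddd=>ssssSdddd=>sssssSddddd=>ssssssSdddddd=>sssssssSddddddd=>ssssssssSdddddddd=>sssssssssSddddddddd=>ssssssssssSdddddddddd=>sssssssssssddddddddddd

S => sSd   [S → s S d]
sSd => ssSdd   [S → s S d]
ssSdd => sssSddd   [S → s S d]
sssSddd => ssssSdddd   [S → s S d]
ssssSdddd => sssssSddddd   [S → s S d]
sssssSddddd => ssssssSdddddd   [S → s S d]
ssssssSdddddd => sssssssSddddddd   [S → s S d]
sssssssSddddddd => ssssssssSdddddddd   [S → s S d]
ssssssssSdddddddd => sssssssssSddddddddd   [S → s S d]
sssssssssSddddddddd => ssssssssssSdddddddddd   [S → s S d]
ssssssssssSdddddddddd => sssssssssssddddddddddd   [S → s d]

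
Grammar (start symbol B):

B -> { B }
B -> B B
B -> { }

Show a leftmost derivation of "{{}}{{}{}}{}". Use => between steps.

B => BB   [B -> B B]
BB => BBB   [B -> B B]
BBB => {B}BB   [B -> { B }]
{B}BB => {{}}BB   [B -> { }]
{{}}BB => {{}}{B}B   [B -> { B }]
{{}}{B}B => {{}}{BB}B   [B -> B B]
{{}}{BB}B => {{}}{{}B}B   [B -> { }]
{{}}{{}B}B => {{}}{{}{}}B   [B -> { }]
{{}}{{}{}}B => {{}}{{}{}}{}   [B -> { }]

B=>BB=>BBB=>{B}BB=>{{}}BB=>{{}}{B}B=>{{}}{BB}B=>{{}}{{}B}B=>{{}}{{}{}}B=>{{}}{{}{}}{}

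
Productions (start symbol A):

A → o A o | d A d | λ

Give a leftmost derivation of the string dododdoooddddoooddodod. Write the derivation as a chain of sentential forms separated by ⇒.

A ⇒ dAd   [A → d A d]
dAd ⇒ doAod   [A → o A o]
doAod ⇒ dodAdod   [A → d A d]
dodAdod ⇒ dodoAodod   [A → o A o]
dodoAodod ⇒ dododAdodod   [A → d A d]
dododAdodod ⇒ dododdAddodod   [A → d A d]
dododdAddodod ⇒ dododdoAoddodod   [A → o A o]
dododdoAoddodod ⇒ dododdooAooddodod   [A → o A o]
dododdooAooddodod ⇒ dododdoooAoooddodod   [A → o A o]
dododdoooAoooddodod ⇒ dododdooodAdoooddodod   [A → d A d]
dododdooodAdoooddodod ⇒ dododdoooddAddoooddodod   [A → d A d]
dododdoooddAddoooddodod ⇒ dododdoooddddoooddodod   [A → λ]

A ⇒ dAd ⇒ doAod ⇒ dodAdod ⇒ dodoAodod ⇒ dododAdodod ⇒ dododdAddodod ⇒ dododdoAoddodod ⇒ dododdooAooddodod ⇒ dododdoooAoooddodod ⇒ dododdooodAdoooddodod ⇒ dododdoooddAddoooddodod ⇒ dododdoooddddoooddodod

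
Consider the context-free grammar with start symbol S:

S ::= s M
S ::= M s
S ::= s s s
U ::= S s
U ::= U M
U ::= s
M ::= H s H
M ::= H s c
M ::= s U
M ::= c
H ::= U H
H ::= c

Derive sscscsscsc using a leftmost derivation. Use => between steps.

S => sM => sHsH => sUHsH => sSsHsH => sMssHsH => sHsHssHsH => sUHsHssHsH => ssHsHssHsH => sscsHssHsH => sscscssHsH => sscscsscsH => sscscsscsc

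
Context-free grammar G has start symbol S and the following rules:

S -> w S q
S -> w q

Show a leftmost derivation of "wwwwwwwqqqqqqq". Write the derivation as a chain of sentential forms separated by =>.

S => wSq   [S -> w S q]
wSq => wwSqq   [S -> w S q]
wwSqq => wwwSqqq   [S -> w S q]
wwwSqqq => wwwwSqqqq   [S -> w S q]
wwwwSqqqq => wwwwwSqqqqq   [S -> w S q]
wwwwwSqqqqq => wwwwwwSqqqqqq   [S -> w S q]
wwwwwwSqqqqqq => wwwwwwwqqqqqqq   [S -> w q]

S=>wSq=>wwSqq=>wwwSqqq=>wwwwSqqqq=>wwwwwSqqqqq=>wwwwwwSqqqqqq=>wwwwwwwqqqqqqq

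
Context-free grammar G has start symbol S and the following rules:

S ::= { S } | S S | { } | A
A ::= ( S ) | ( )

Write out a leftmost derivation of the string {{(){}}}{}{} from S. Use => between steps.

S => SS => SSS => {S}SS => {{S}}SS => {{SS}}SS => {{AS}}SS => {{()S}}SS => {{(){}}}SS => {{(){}}}{}S => {{(){}}}{}{}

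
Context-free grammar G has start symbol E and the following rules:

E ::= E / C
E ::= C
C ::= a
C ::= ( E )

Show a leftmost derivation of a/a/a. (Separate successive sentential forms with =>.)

E => E/C => E/C/C => C/C/C => a/C/C => a/a/C => a/a/a

E => E/C   [E ::= E / C]
E/C => E/C/C   [E ::= E / C]
E/C/C => C/C/C   [E ::= C]
C/C/C => a/C/C   [C ::= a]
a/C/C => a/a/C   [C ::= a]
a/a/C => a/a/a   [C ::= a]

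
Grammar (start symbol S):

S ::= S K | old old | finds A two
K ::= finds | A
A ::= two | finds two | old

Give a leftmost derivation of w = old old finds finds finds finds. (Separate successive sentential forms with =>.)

S => S K => S K K => S K K K => S K K K K => old old K K K K => old old finds K K K => old old finds finds K K => old old finds finds finds K => old old finds finds finds finds

S => S K   [S ::= S K]
S K => S K K   [S ::= S K]
S K K => S K K K   [S ::= S K]
S K K K => S K K K K   [S ::= S K]
S K K K K => old old K K K K   [S ::= old old]
old old K K K K => old old finds K K K   [K ::= finds]
old old finds K K K => old old finds finds K K   [K ::= finds]
old old finds finds K K => old old finds finds finds K   [K ::= finds]
old old finds finds finds K => old old finds finds finds finds   [K ::= finds]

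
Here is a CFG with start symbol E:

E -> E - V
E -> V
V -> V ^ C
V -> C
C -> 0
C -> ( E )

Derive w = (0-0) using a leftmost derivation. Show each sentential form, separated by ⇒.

E⇒V⇒C⇒(E)⇒(E-V)⇒(V-V)⇒(C-V)⇒(0-V)⇒(0-C)⇒(0-0)

E ⇒ V   [E -> V]
V ⇒ C   [V -> C]
C ⇒ (E)   [C -> ( E )]
(E) ⇒ (E-V)   [E -> E - V]
(E-V) ⇒ (V-V)   [E -> V]
(V-V) ⇒ (C-V)   [V -> C]
(C-V) ⇒ (0-V)   [C -> 0]
(0-V) ⇒ (0-C)   [V -> C]
(0-C) ⇒ (0-0)   [C -> 0]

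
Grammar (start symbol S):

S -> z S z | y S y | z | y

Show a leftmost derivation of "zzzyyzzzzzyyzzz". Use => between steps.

S=>zSz=>zzSzz=>zzzSzzz=>zzzySyzzz=>zzzyySyyzzz=>zzzyyzSzyyzzz=>zzzyyzzSzzyyzzz=>zzzyyzzzzzyyzzz

S => zSz   [S -> z S z]
zSz => zzSzz   [S -> z S z]
zzSzz => zzzSzzz   [S -> z S z]
zzzSzzz => zzzySyzzz   [S -> y S y]
zzzySyzzz => zzzyySyyzzz   [S -> y S y]
zzzyySyyzzz => zzzyyzSzyyzzz   [S -> z S z]
zzzyyzSzyyzzz => zzzyyzzSzzyyzzz   [S -> z S z]
zzzyyzzSzzyyzzz => zzzyyzzzzzyyzzz   [S -> z]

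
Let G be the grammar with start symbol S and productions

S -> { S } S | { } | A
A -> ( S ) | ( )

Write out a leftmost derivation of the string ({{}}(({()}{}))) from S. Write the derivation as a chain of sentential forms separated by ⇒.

S⇒A⇒(S)⇒({S}S)⇒({{}}S)⇒({{}}A)⇒({{}}(S))⇒({{}}(A))⇒({{}}((S)))⇒({{}}(({S}S)))⇒({{}}(({A}S)))⇒({{}}(({()}S)))⇒({{}}(({()}{})))

S ⇒ A   [S -> A]
A ⇒ (S)   [A -> ( S )]
(S) ⇒ ({S}S)   [S -> { S } S]
({S}S) ⇒ ({{}}S)   [S -> { }]
({{}}S) ⇒ ({{}}A)   [S -> A]
({{}}A) ⇒ ({{}}(S))   [A -> ( S )]
({{}}(S)) ⇒ ({{}}(A))   [S -> A]
({{}}(A)) ⇒ ({{}}((S)))   [A -> ( S )]
({{}}((S))) ⇒ ({{}}(({S}S)))   [S -> { S } S]
({{}}(({S}S))) ⇒ ({{}}(({A}S)))   [S -> A]
({{}}(({A}S))) ⇒ ({{}}(({()}S)))   [A -> ( )]
({{}}(({()}S))) ⇒ ({{}}(({()}{})))   [S -> { }]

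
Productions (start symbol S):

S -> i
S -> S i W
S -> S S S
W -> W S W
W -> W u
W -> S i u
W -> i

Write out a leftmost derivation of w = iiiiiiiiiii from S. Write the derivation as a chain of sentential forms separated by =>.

S => SSS => SiWSS => SiWiWSS => SSSiWiWSS => SSSSSiWiWSS => iSSSSiWiWSS => iiSSSiWiWSS => iiiSSiWiWSS => iiiiSiWiWSS => iiiiiiWiWSS => iiiiiiiiWSS => iiiiiiiiiSS => iiiiiiiiiiS => iiiiiiiiiii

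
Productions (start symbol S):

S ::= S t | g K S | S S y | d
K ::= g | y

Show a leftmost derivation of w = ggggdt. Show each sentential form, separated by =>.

S => St   [S ::= S t]
St => gKSt   [S ::= g K S]
gKSt => ggSt   [K ::= g]
ggSt => gggKSt   [S ::= g K S]
gggKSt => ggggSt   [K ::= g]
ggggSt => ggggdt   [S ::= d]

S => St => gKSt => ggSt => gggKSt => ggggSt => ggggdt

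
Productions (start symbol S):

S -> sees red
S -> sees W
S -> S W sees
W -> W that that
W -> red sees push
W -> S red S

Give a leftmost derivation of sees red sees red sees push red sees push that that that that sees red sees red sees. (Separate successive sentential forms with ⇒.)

S ⇒ S W sees ⇒ sees red W sees ⇒ sees red S red S sees ⇒ sees red S W sees red S sees ⇒ sees red sees W W sees red S sees ⇒ sees red sees red sees push W sees red S sees ⇒ sees red sees red sees push W that that sees red S sees ⇒ sees red sees red sees push W that that that that sees red S sees ⇒ sees red sees red sees push red sees push that that that that sees red S sees ⇒ sees red sees red sees push red sees push that that that that sees red sees red sees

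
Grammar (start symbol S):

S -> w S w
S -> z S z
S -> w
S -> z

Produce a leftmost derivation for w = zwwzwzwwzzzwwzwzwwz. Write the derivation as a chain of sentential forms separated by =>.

S => zSz => zwSwz => zwwSwwz => zwwzSzwwz => zwwzwSwzwwz => zwwzwzSzwzwwz => zwwzwzwSwzwzwwz => zwwzwzwwSwwzwzwwz => zwwzwzwwzSzwwzwzwwz => zwwzwzwwzzzwwzwzwwz

S => zSz   [S -> z S z]
zSz => zwSwz   [S -> w S w]
zwSwz => zwwSwwz   [S -> w S w]
zwwSwwz => zwwzSzwwz   [S -> z S z]
zwwzSzwwz => zwwzwSwzwwz   [S -> w S w]
zwwzwSwzwwz => zwwzwzSzwzwwz   [S -> z S z]
zwwzwzSzwzwwz => zwwzwzwSwzwzwwz   [S -> w S w]
zwwzwzwSwzwzwwz => zwwzwzwwSwwzwzwwz   [S -> w S w]
zwwzwzwwSwwzwzwwz => zwwzwzwwzSzwwzwzwwz   [S -> z S z]
zwwzwzwwzSzwwzwzwwz => zwwzwzwwzzzwwzwzwwz   [S -> z]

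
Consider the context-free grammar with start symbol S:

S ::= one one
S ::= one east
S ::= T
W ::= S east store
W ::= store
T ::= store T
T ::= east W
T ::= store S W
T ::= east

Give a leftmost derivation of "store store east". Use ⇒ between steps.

S ⇒ T   [S ::= T]
T ⇒ store T   [T ::= store T]
store T ⇒ store store T   [T ::= store T]
store store T ⇒ store store east   [T ::= east]

S ⇒ T ⇒ store T ⇒ store store T ⇒ store store east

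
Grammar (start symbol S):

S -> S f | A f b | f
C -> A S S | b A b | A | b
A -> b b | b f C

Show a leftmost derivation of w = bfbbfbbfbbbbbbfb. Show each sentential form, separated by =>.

S => Afb => bfCfb => bfbAbfb => bfbbfCbfb => bfbbfbAbbfb => bfbbfbbfCbbfb => bfbbfbbfbAbbbfb => bfbbfbbfbbbbbbfb

S => Afb   [S -> A f b]
Afb => bfCfb   [A -> b f C]
bfCfb => bfbAbfb   [C -> b A b]
bfbAbfb => bfbbfCbfb   [A -> b f C]
bfbbfCbfb => bfbbfbAbbfb   [C -> b A b]
bfbbfbAbbfb => bfbbfbbfCbbfb   [A -> b f C]
bfbbfbbfCbbfb => bfbbfbbfbAbbbfb   [C -> b A b]
bfbbfbbfbAbbbfb => bfbbfbbfbbbbbbfb   [A -> b b]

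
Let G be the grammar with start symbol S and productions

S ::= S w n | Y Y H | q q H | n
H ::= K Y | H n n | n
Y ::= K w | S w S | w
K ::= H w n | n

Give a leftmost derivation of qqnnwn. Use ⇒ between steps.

S ⇒ qqH ⇒ qqKY ⇒ qqnY ⇒ qqnSwS ⇒ qqnnwS ⇒ qqnnwn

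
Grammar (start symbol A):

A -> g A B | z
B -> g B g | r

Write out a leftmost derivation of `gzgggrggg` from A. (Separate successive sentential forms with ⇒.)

A ⇒ gAB ⇒ gzB ⇒ gzgBg ⇒ gzggBgg ⇒ gzgggBggg ⇒ gzgggrggg

A ⇒ gAB   [A -> g A B]
gAB ⇒ gzB   [A -> z]
gzB ⇒ gzgBg   [B -> g B g]
gzgBg ⇒ gzggBgg   [B -> g B g]
gzggBgg ⇒ gzgggBggg   [B -> g B g]
gzgggBggg ⇒ gzgggrggg   [B -> r]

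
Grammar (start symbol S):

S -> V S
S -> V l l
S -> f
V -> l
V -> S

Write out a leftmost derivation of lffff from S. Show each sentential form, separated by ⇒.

S ⇒ VS   [S -> V S]
VS ⇒ SS   [V -> S]
SS ⇒ VSS   [S -> V S]
VSS ⇒ SSS   [V -> S]
SSS ⇒ VSSS   [S -> V S]
VSSS ⇒ SSSS   [V -> S]
SSSS ⇒ VSSSS   [S -> V S]
VSSSS ⇒ lSSSS   [V -> l]
lSSSS ⇒ lfSSS   [S -> f]
lfSSS ⇒ lffSS   [S -> f]
lffSS ⇒ lfffS   [S -> f]
lfffS ⇒ lffff   [S -> f]

S ⇒ VS ⇒ SS ⇒ VSS ⇒ SSS ⇒ VSSS ⇒ SSSS ⇒ VSSSS ⇒ lSSSS ⇒ lfSSS ⇒ lffSS ⇒ lfffS ⇒ lffff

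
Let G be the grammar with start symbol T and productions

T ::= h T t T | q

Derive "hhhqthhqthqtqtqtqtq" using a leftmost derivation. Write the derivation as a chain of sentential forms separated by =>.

T => hTtT => hhTtTtT => hhhTtTtTtT => hhhqtTtTtT => hhhqthTtTtTtT => hhhqthhTtTtTtTtT => hhhqthhqtTtTtTtT => hhhqthhqthTtTtTtTtT => hhhqthhqthqtTtTtTtT => hhhqthhqthqtqtTtTtT => hhhqthhqthqtqtqtTtT => hhhqthhqthqtqtqtqtT => hhhqthhqthqtqtqtqtq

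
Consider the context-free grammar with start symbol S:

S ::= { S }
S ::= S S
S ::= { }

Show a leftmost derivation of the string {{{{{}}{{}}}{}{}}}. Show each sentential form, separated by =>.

S => {S}   [S ::= { S }]
{S} => {{S}}   [S ::= { S }]
{{S}} => {{SS}}   [S ::= S S]
{{SS}} => {{SSS}}   [S ::= S S]
{{SSS}} => {{{S}SS}}   [S ::= { S }]
{{{S}SS}} => {{{SS}SS}}   [S ::= S S]
{{{SS}SS}} => {{{{S}S}SS}}   [S ::= { S }]
{{{{S}S}SS}} => {{{{{}}S}SS}}   [S ::= { }]
{{{{{}}S}SS}} => {{{{{}}{S}}SS}}   [S ::= { S }]
{{{{{}}{S}}SS}} => {{{{{}}{{}}}SS}}   [S ::= { }]
{{{{{}}{{}}}SS}} => {{{{{}}{{}}}{}S}}   [S ::= { }]
{{{{{}}{{}}}{}S}} => {{{{{}}{{}}}{}{}}}   [S ::= { }]

S=>{S}=>{{S}}=>{{SS}}=>{{SSS}}=>{{{S}SS}}=>{{{SS}SS}}=>{{{{S}S}SS}}=>{{{{{}}S}SS}}=>{{{{{}}{S}}SS}}=>{{{{{}}{{}}}SS}}=>{{{{{}}{{}}}{}S}}=>{{{{{}}{{}}}{}{}}}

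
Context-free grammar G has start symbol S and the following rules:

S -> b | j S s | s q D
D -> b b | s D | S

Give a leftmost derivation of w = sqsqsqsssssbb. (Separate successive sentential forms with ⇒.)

S ⇒ sqD   [S -> s q D]
sqD ⇒ sqS   [D -> S]
sqS ⇒ sqsqD   [S -> s q D]
sqsqD ⇒ sqsqS   [D -> S]
sqsqS ⇒ sqsqsqD   [S -> s q D]
sqsqsqD ⇒ sqsqsqsD   [D -> s D]
sqsqsqsD ⇒ sqsqsqssD   [D -> s D]
sqsqsqssD ⇒ sqsqsqsssD   [D -> s D]
sqsqsqsssD ⇒ sqsqsqssssD   [D -> s D]
sqsqsqssssD ⇒ sqsqsqsssssD   [D -> s D]
sqsqsqsssssD ⇒ sqsqsqsssssbb   [D -> b b]

S ⇒ sqD ⇒ sqS ⇒ sqsqD ⇒ sqsqS ⇒ sqsqsqD ⇒ sqsqsqsD ⇒ sqsqsqssD ⇒ sqsqsqsssD ⇒ sqsqsqssssD ⇒ sqsqsqsssssD ⇒ sqsqsqsssssbb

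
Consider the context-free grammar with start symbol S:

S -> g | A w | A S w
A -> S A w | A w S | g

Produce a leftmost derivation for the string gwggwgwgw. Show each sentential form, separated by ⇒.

S ⇒ ASw   [S -> A S w]
ASw ⇒ SAwSw   [A -> S A w]
SAwSw ⇒ ASwAwSw   [S -> A S w]
ASwAwSw ⇒ AwSSwAwSw   [A -> A w S]
AwSSwAwSw ⇒ gwSSwAwSw   [A -> g]
gwSSwAwSw ⇒ gwgSwAwSw   [S -> g]
gwgSwAwSw ⇒ gwggwAwSw   [S -> g]
gwggwAwSw ⇒ gwggwgwSw   [A -> g]
gwggwgwSw ⇒ gwggwgwgw   [S -> g]

S ⇒ ASw ⇒ SAwSw ⇒ ASwAwSw ⇒ AwSSwAwSw ⇒ gwSSwAwSw ⇒ gwgSwAwSw ⇒ gwggwAwSw ⇒ gwggwgwSw ⇒ gwggwgwgw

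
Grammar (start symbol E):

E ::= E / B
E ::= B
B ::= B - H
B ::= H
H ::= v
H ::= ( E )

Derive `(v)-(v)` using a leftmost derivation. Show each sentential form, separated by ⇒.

E ⇒ B ⇒ B-H ⇒ H-H ⇒ (E)-H ⇒ (B)-H ⇒ (H)-H ⇒ (v)-H ⇒ (v)-(E) ⇒ (v)-(B) ⇒ (v)-(H) ⇒ (v)-(v)

E ⇒ B   [E ::= B]
B ⇒ B-H   [B ::= B - H]
B-H ⇒ H-H   [B ::= H]
H-H ⇒ (E)-H   [H ::= ( E )]
(E)-H ⇒ (B)-H   [E ::= B]
(B)-H ⇒ (H)-H   [B ::= H]
(H)-H ⇒ (v)-H   [H ::= v]
(v)-H ⇒ (v)-(E)   [H ::= ( E )]
(v)-(E) ⇒ (v)-(B)   [E ::= B]
(v)-(B) ⇒ (v)-(H)   [B ::= H]
(v)-(H) ⇒ (v)-(v)   [H ::= v]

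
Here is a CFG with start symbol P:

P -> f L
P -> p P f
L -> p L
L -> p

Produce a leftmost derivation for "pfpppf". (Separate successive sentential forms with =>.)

P => pPf   [P -> p P f]
pPf => pfLf   [P -> f L]
pfLf => pfpLf   [L -> p L]
pfpLf => pfppLf   [L -> p L]
pfppLf => pfpppf   [L -> p]

P => pPf => pfLf => pfpLf => pfppLf => pfpppf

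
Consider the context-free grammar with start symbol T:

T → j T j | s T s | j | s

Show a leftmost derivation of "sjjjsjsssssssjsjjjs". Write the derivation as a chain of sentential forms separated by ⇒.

T ⇒ sTs ⇒ sjTjs ⇒ sjjTjjs ⇒ sjjjTjjjs ⇒ sjjjsTsjjjs ⇒ sjjjsjTjsjjjs ⇒ sjjjsjsTsjsjjjs ⇒ sjjjsjssTssjsjjjs ⇒ sjjjsjsssTsssjsjjjs ⇒ sjjjsjsssssssjsjjjs

T ⇒ sTs   [T → s T s]
sTs ⇒ sjTjs   [T → j T j]
sjTjs ⇒ sjjTjjs   [T → j T j]
sjjTjjs ⇒ sjjjTjjjs   [T → j T j]
sjjjTjjjs ⇒ sjjjsTsjjjs   [T → s T s]
sjjjsTsjjjs ⇒ sjjjsjTjsjjjs   [T → j T j]
sjjjsjTjsjjjs ⇒ sjjjsjsTsjsjjjs   [T → s T s]
sjjjsjsTsjsjjjs ⇒ sjjjsjssTssjsjjjs   [T → s T s]
sjjjsjssTssjsjjjs ⇒ sjjjsjsssTsssjsjjjs   [T → s T s]
sjjjsjsssTsssjsjjjs ⇒ sjjjsjsssssssjsjjjs   [T → s]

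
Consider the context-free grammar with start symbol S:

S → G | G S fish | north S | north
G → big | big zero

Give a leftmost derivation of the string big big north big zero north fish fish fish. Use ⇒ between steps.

S ⇒ G S fish ⇒ big S fish ⇒ big G S fish fish ⇒ big big S fish fish ⇒ big big north S fish fish ⇒ big big north G S fish fish fish ⇒ big big north big zero S fish fish fish ⇒ big big north big zero north fish fish fish

S ⇒ G S fish   [S → G S fish]
G S fish ⇒ big S fish   [G → big]
big S fish ⇒ big G S fish fish   [S → G S fish]
big G S fish fish ⇒ big big S fish fish   [G → big]
big big S fish fish ⇒ big big north S fish fish   [S → north S]
big big north S fish fish ⇒ big big north G S fish fish fish   [S → G S fish]
big big north G S fish fish fish ⇒ big big north big zero S fish fish fish   [G → big zero]
big big north big zero S fish fish fish ⇒ big big north big zero north fish fish fish   [S → north]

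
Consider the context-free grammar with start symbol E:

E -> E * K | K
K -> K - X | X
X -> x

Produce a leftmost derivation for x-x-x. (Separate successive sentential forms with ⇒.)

E ⇒ K   [E -> K]
K ⇒ K-X   [K -> K - X]
K-X ⇒ K-X-X   [K -> K - X]
K-X-X ⇒ X-X-X   [K -> X]
X-X-X ⇒ x-X-X   [X -> x]
x-X-X ⇒ x-x-X   [X -> x]
x-x-X ⇒ x-x-x   [X -> x]

E ⇒ K ⇒ K-X ⇒ K-X-X ⇒ X-X-X ⇒ x-X-X ⇒ x-x-X ⇒ x-x-x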